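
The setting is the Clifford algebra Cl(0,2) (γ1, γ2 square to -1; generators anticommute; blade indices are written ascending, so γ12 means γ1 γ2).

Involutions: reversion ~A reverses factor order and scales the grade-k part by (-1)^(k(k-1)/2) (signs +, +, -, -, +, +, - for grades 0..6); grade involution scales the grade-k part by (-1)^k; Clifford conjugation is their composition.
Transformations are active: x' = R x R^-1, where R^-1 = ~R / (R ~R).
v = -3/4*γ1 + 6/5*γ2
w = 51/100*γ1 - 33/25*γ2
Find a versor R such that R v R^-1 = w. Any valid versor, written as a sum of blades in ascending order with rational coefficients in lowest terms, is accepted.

Since q(v) = q(w) = -801/400, the sum R = v + w = -6/25*γ1 - 3/25*γ2 does the job whenever invertible.
Answer: -6/25*γ1 - 3/25*γ2


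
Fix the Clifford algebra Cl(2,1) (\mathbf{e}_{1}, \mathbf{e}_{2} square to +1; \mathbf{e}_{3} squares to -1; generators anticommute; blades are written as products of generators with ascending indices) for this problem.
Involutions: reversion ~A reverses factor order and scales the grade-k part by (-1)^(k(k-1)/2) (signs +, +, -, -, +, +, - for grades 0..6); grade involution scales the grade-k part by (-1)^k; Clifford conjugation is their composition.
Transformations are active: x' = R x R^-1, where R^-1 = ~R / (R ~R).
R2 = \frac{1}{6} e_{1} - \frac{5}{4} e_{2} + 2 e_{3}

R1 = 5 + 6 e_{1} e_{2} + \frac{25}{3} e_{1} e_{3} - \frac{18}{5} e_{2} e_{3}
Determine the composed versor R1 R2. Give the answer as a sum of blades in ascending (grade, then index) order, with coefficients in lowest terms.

Distribute over the terms of R2 (each basis-blade product reordered to ascending indices, repeated generators contracted through their squares):
R1 (\frac{1}{6} e_{1}) = \frac{5}{6} e_{1} - e_{2} - \frac{25}{18} e_{3} - \frac{3}{5} e_{1} e_{2} e_{3}
R1 (-\frac{5}{4} e_{2}) = -\frac{15}{2} e_{1} - \frac{25}{4} e_{2} - \frac{9}{2} e_{3} + \frac{125}{12} e_{1} e_{2} e_{3}
R1 (2 e_{3}) = -\frac{50}{3} e_{1} + \frac{36}{5} e_{2} + 10 e_{3} + 12 e_{1} e_{2} e_{3}
Summing the partial products and collecting blades:
Answer: -\frac{70}{3} e_{1} - \frac{1}{20} e_{2} + \frac{37}{9} e_{3} + \frac{1309}{60} e_{1} e_{2} e_{3}


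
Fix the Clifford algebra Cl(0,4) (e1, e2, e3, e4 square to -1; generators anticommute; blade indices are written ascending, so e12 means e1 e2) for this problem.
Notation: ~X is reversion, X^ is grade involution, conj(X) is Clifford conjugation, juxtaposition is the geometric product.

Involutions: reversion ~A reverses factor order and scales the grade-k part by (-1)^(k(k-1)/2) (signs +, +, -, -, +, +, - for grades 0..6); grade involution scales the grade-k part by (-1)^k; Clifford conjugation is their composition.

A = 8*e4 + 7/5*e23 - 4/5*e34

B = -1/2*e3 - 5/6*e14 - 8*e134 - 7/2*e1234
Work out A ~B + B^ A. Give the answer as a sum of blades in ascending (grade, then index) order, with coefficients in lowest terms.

first term: 196/15*e1 + 7/10*e2 + 2/5*e4 - 14/5*e12 - 190/3*e13 + 49/10*e14 + 4*e34 - 28*e123 - 56/5*e124 + 7/6*e1234
second term: 196/15*e1 + 7/10*e2 + 2/5*e4 - 14/5*e12 - 190/3*e13 + 49/10*e14 + 4*e34 + 28*e123 + 56/5*e124 - 7/6*e1234
Answer: 392/15*e1 + 7/5*e2 + 4/5*e4 - 28/5*e12 - 380/3*e13 + 49/5*e14 + 8*e34


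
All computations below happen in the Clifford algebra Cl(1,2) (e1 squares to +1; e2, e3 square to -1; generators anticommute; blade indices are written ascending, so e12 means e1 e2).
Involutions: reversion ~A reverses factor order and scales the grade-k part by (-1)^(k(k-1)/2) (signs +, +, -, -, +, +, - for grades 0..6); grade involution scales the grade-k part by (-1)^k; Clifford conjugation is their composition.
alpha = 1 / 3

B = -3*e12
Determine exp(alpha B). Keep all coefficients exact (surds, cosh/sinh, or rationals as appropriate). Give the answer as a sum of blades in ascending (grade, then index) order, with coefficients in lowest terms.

B^2 = (-3)^2*(e12)^2 = 9*(+1) = 9 (a basis 2-blade squares to minus the product of its generators' squares).
B^2 = 9 — hyperbolic case — the even/odd split gives cosh and sinh: l = 3, alpha*l = 1, so exp(alpha B) = cosh(1) + (sinh(1)/3)*B = cosh(1) + (sinh(1)/3)*B.
Answer: cosh(1) - sinh(1)*e12


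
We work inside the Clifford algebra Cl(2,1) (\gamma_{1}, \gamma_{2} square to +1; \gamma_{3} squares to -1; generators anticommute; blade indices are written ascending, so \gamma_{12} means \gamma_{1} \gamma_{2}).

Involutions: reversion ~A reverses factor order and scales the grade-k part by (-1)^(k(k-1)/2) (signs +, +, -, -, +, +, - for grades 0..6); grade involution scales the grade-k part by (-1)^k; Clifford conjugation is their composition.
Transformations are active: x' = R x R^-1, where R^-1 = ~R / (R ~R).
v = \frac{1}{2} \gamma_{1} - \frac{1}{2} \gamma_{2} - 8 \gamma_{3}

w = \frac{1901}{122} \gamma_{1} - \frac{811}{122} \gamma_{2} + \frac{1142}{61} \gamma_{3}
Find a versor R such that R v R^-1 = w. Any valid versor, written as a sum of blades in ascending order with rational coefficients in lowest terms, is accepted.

Construction: equal norms (both -\frac{127}{2}) license R = v + w = \frac{981}{61} \gamma_{1} - \frac{436}{61} \gamma_{2} + \frac{654}{61} \gamma_{3} — nothing changes along that direction, while (v - w)/2 changes sign, so v maps onto w.
Answer: \frac{981}{61} \gamma_{1} - \frac{436}{61} \gamma_{2} + \frac{654}{61} \gamma_{3}


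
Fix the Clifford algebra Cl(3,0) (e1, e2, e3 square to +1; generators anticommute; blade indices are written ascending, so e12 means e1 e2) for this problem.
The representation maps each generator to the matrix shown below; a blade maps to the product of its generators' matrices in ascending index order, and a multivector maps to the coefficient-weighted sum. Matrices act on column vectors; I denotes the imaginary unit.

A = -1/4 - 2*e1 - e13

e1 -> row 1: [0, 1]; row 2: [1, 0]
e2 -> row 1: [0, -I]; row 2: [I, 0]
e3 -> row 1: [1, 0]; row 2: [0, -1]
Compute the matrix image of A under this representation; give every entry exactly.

Bivector images (products of the table entries): rho(e13) = rho(e1)rho(e3) = row 1: [0, -1]; row 2: [1, 0].
M = (-1/4)*1 + (-2)*rho(e1) + (-1)*rho(e13), summed entrywise (1 is the identity matrix):
Answer: row 1: [-1/4, -1]; row 2: [-3, -1/4]


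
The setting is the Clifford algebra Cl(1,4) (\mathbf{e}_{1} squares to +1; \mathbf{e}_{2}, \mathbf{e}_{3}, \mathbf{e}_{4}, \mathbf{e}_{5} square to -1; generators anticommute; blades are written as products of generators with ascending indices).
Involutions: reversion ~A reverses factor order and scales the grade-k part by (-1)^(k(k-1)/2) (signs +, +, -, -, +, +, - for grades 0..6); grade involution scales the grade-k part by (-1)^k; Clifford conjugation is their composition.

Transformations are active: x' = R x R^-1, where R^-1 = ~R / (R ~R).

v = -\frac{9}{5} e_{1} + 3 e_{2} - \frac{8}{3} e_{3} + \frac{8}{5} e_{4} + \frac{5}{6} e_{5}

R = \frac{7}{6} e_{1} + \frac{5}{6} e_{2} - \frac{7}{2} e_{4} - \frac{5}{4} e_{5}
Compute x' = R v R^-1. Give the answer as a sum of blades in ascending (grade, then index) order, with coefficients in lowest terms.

~R = \frac{7}{6} e_{1} + \frac{5}{6} e_{2} - \frac{7}{2} e_{4} - \frac{5}{4} e_{5}, and R ~R = -\frac{631}{48}, so R^-1 = ~R / (-\frac{631}{48}).
R v = \frac{49}{24} + 5 e_{1} e_{2} - \frac{28}{9} e_{1} e_{3} - \frac{133}{30} e_{1} e_{4} - \frac{23}{18} e_{1} e_{5} - \frac{20}{9} e_{2} e_{3} + \frac{71}{6} e_{2} e_{4} + \frac{40}{9} e_{2} e_{5} - \frac{28}{3} e_{3} e_{4} - \frac{10}{3} e_{3} e_{5} - \frac{11}{12} e_{4} e_{5}
Answer: \frac{13607}{9465} e_{1} - \frac{6169}{1893} e_{2} + \frac{8}{3} e_{3} - \frac{1618}{3155} e_{4} - \frac{1685}{3786} e_{5}


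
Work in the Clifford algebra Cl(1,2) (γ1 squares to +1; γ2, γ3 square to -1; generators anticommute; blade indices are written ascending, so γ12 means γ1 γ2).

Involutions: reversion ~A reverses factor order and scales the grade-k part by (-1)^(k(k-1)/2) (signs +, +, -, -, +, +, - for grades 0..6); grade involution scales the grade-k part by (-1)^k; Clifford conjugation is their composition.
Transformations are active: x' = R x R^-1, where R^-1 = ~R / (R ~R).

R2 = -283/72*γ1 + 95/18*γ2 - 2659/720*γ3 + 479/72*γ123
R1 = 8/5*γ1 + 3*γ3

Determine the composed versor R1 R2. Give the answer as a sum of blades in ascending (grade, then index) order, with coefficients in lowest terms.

Distribute over the terms of R1 (each basis-blade product reordered to ascending indices, repeated generators contracted through their squares):
(8/5*γ1) R2 = -283/45 + 76/9*γ12 - 2659/450*γ13 + 479/45*γ23
(3*γ3) R2 = 2659/240 - 479/24*γ12 + 283/24*γ13 - 95/6*γ23
Summing the partial products and collecting blades:
Answer: 3449/720 - 829/72*γ12 + 10589/1800*γ13 - 467/90*γ23


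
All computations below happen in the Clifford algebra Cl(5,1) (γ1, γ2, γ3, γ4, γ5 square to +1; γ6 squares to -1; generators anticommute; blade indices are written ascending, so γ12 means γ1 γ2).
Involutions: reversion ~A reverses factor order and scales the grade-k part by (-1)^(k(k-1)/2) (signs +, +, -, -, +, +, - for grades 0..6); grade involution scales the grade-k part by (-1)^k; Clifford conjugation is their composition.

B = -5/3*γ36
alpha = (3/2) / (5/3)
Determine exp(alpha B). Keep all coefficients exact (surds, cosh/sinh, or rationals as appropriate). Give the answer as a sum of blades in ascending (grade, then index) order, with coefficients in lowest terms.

B^2 = (-5/3)^2*(γ36)^2 = 25/9*(+1) = 25/9 (a basis 2-blade squares to minus the product of its generators' squares).
B^2 = 25/9 — B^2 > 0, so the exponential closes hyperbolically: l = 5/3, alpha*l = 3/2, so exp(alpha B) = cosh(3/2) + (sinh(3/2)/(5/3))*B = cosh(3/2) + (3*sinh(3/2)/5)*B.
Answer: cosh(3/2) - sinh(3/2)*γ36


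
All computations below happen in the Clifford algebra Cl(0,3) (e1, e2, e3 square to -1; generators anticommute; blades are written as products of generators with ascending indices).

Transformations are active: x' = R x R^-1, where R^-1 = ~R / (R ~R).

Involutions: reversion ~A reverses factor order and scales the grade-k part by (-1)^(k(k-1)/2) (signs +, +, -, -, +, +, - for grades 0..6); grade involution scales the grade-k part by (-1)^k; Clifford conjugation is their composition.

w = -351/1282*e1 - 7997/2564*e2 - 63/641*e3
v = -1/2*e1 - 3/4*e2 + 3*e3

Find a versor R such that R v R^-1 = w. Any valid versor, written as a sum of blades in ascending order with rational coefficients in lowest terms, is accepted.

Equal squares first: v^2 = w^2 = -157/16. Then v + w = -496/641*e1 - 2480/641*e2 + 1860/641*e3 is a versor taking v to w, provided it is invertible.
Answer: -496/641*e1 - 2480/641*e2 + 1860/641*e3


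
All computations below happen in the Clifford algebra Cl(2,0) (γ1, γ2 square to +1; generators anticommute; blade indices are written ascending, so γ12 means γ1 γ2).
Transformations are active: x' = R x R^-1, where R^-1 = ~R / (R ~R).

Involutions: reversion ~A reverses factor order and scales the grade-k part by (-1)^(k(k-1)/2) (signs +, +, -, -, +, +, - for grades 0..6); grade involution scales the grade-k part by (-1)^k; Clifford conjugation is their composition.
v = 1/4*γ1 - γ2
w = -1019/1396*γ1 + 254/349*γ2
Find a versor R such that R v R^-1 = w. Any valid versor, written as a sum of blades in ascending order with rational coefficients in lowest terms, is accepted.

R = v + w = -335/698*γ1 - 95/349*γ2 works: the equal norms (17/16) guarantee its sandwich swaps v into w.
Answer: -335/698*γ1 - 95/349*γ2


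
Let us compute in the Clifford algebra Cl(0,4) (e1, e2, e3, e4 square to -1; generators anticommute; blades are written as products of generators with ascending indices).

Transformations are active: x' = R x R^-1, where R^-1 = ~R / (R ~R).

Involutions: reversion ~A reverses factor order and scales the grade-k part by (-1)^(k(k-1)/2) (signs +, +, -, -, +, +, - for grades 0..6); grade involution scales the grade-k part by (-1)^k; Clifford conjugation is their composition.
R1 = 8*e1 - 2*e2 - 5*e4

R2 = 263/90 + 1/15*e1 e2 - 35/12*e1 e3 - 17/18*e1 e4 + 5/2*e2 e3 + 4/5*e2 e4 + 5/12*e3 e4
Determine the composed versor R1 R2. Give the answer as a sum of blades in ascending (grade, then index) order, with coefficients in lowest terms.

Distribute over the terms of R1 (each basis-blade product reordered to ascending indices, repeated generators contracted through their squares):
(8*e1) R2 = 1052/45*e1 - 8/15*e2 + 70/3*e3 + 68/9*e4 + 20*e1 e2 e3 + 32/5*e1 e2 e4 + 10/3*e1 e3 e4
(-2*e2) R2 = -2/15*e1 - 263/45*e2 + 5*e3 + 8/5*e4 - 35/6*e1 e2 e3 - 17/9*e1 e2 e4 - 5/6*e2 e3 e4
(-5*e4) R2 = 85/18*e1 - 4*e2 - 25/12*e3 - 263/18*e4 - 1/3*e1 e2 e4 + 175/12*e1 e3 e4 - 25/2*e2 e3 e4
Summing the partial products and collecting blades:
Answer: 839/30*e1 - 467/45*e2 + 105/4*e3 - 491/90*e4 + 85/6*e1 e2 e3 + 188/45*e1 e2 e4 + 215/12*e1 e3 e4 - 40/3*e2 e3 e4


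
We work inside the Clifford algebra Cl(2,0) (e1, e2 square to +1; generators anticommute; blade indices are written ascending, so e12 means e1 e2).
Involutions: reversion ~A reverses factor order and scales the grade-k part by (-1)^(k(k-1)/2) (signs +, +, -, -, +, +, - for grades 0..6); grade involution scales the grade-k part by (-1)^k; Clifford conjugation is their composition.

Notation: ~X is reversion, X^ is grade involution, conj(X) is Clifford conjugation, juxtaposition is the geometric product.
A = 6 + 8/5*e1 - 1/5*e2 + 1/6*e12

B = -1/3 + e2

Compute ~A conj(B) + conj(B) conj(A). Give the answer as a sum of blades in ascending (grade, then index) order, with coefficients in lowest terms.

first term: -9/5 - 11/30*e1 - 89/15*e2 - 139/90*e12
second term: -11/5 + 11/30*e1 - 91/15*e2 - 139/90*e12
Answer: -4 - 12*e2 - 139/45*e12


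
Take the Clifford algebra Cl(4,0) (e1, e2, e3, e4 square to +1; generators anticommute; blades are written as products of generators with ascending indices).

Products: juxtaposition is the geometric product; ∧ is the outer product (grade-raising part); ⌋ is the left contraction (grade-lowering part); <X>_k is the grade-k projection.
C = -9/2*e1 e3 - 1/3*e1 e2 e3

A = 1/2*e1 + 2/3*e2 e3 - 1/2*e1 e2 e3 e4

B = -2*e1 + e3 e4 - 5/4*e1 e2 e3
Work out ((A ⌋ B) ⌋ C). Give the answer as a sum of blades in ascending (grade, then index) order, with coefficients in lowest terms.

step 1: -1 + 5/6*e1 - 5/8*e2 e3
step 2: -5/24*e1 - 15/4*e3 + 9/2*e1 e3 - 5/18*e2 e3 + 1/3*e1 e2 e3
Answer: -5/24*e1 - 15/4*e3 + 9/2*e1 e3 - 5/18*e2 e3 + 1/3*e1 e2 e3


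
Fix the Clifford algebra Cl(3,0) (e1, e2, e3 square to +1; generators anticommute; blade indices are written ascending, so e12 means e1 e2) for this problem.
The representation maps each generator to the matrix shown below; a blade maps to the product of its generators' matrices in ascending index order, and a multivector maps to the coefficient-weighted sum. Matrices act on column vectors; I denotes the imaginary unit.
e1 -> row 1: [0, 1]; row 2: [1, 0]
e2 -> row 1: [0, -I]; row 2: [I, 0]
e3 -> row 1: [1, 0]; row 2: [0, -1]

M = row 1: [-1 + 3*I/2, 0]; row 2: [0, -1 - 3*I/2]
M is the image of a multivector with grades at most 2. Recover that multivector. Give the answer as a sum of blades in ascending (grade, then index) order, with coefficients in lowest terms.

Method: 1, rho(e1), rho(e2), rho(e3) form a trace-orthogonal basis of the 2x2 complex matrices (tr(X Y) = 2 if X = Y, else 0), so M = m0*1 + m1*rho(e1) + m2*rho(e2) + m3*rho(e3) with m0 = tr(M)/2 = -1, m1 = tr(M rho(e1))/2 = 0, m2 = tr(M rho(e2))/2 = 0, m3 = tr(M rho(e3))/2 = 3*I/2.
Multiplying table entries, the bivector images are rho(e12) = I*rho(e3), rho(e13) = -I*rho(e2), rho(e23) = I*rho(e1); with real blade coefficients the real parts of m0..m3 are the coefficients of 1, e1, e2, e3 and the imaginary parts give the bivectors (e23: Im m1, e13: -Im m2, e12: Im m3).
Answer: -1 + 3/2*e12


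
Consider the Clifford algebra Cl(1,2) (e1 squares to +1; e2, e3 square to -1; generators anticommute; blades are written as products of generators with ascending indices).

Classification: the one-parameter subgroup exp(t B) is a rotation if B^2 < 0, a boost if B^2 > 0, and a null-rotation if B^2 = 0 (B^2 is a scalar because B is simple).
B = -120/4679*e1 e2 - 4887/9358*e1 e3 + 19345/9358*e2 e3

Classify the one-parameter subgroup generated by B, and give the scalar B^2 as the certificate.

B^2 term by term: the squares give (-120/4679)^2*(e1 e2)^2 + (-4887/9358)^2*(e1 e3)^2 + (19345/9358)^2*(e2 e3)^2 = 14400/21893041*(+1) + 23882769/87572164*(+1) + 374229025/87572164*(-1) = -4 (each basis 2-blade squares to minus the product of its generators' squares); cross terms between blades sharing an index anticommute and cancel. So B^2 = -4.
Answer: rotation, certificate B^2 = -4. No conjugation can change B^2 = -4; the sign gives the class.


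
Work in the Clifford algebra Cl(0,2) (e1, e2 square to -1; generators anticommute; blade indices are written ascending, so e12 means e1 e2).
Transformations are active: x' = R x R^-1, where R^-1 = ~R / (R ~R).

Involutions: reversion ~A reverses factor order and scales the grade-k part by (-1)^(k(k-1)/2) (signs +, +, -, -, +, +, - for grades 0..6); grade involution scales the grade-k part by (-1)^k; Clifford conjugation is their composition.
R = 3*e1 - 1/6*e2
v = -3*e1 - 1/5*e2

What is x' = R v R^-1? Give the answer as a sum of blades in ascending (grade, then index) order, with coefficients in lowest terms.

~R = 3*e1 - 1/6*e2, and R ~R = -325/36, so R^-1 = ~R / (-325/36).
R v = 269/30 - 11/10*e12
Answer: -4809/1625*e1 + 863/1625*e2


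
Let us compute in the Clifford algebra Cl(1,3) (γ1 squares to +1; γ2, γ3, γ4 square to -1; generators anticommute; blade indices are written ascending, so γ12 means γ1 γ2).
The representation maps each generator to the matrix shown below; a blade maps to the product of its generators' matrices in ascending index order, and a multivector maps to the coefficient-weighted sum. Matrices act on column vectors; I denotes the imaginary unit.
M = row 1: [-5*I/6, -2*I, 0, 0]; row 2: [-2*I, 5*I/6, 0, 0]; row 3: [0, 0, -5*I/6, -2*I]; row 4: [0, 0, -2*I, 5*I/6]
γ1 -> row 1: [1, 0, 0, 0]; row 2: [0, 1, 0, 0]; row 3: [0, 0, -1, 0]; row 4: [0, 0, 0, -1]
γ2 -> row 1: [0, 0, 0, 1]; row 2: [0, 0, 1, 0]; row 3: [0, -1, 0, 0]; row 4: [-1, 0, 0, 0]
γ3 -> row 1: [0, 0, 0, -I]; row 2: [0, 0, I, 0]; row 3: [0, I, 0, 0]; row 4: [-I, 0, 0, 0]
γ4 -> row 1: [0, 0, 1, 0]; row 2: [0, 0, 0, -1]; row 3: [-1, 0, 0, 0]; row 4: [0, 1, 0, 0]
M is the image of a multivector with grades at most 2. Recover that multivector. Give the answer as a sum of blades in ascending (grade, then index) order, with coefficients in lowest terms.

Method: the blade images are trace-orthogonal — tr(rho(e_A) rho(e_B)^-1) = 4 if A = B and 0 otherwise — and rho(e_A)^-1 = (e_A)^2 * rho(e_A) with (e_A)^2 = +1 or -1, so the coefficient of e_A in the preimage is (e_A)^2 * tr(M rho(e_A))/4.
Nonzero projections over blades of grade <= 2: γ23: (γ23)^2 = -1, tr(M rho(γ23)) = -10/3, coefficient 5/6; γ34: (γ34)^2 = -1, tr(M rho(γ34)) = -8, coefficient 2. Every other blade of grade <= 2 projects to 0.
Answer: 5/6*γ23 + 2*γ34


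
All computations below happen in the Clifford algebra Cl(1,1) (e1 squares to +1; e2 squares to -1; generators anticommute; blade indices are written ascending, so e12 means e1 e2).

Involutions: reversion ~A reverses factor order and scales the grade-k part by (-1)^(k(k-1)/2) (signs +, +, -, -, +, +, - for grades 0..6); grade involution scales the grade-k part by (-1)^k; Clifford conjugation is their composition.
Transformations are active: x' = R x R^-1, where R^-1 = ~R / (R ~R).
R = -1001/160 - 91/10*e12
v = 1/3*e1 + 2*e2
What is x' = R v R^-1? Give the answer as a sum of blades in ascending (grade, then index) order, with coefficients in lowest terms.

~R = -1001/160 + 91/10*e12, and R ~R = -223587/5120, so R^-1 = ~R / (-223587/5120).
R v = 1547/96*e1 - 455/48*e2
Answer: 347/81*e1 - 382/81*e2


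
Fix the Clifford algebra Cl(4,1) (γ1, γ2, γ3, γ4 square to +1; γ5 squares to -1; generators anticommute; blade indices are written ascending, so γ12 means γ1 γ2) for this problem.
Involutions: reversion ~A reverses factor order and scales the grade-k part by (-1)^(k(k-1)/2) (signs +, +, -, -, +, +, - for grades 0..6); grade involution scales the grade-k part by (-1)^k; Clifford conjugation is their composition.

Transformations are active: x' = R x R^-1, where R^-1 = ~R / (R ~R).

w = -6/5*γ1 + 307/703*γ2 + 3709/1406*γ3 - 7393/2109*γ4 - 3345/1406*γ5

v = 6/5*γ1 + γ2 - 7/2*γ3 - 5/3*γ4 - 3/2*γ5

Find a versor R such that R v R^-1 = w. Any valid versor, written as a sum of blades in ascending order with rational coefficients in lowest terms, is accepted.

Take R = v + w = 1010/703*γ2 - 606/703*γ3 - 3636/703*γ4 - 2727/703*γ5. Because q(v) = q(w) = 3424/225, conjugation by R sends v exactly to w.
Answer: 1010/703*γ2 - 606/703*γ3 - 3636/703*γ4 - 2727/703*γ5


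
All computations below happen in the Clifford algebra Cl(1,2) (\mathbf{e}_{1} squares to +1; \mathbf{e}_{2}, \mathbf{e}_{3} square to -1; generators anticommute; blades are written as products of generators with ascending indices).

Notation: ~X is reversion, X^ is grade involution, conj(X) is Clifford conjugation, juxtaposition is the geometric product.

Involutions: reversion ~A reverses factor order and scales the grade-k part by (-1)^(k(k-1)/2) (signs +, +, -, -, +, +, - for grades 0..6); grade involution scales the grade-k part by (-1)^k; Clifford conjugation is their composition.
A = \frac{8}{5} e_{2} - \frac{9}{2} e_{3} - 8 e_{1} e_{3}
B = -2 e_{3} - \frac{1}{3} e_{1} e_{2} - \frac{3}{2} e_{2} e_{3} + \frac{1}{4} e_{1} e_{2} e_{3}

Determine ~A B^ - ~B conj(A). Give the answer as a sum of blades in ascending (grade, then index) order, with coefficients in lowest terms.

first term: 9 - \frac{248}{15} e_{1} + \frac{35}{4} e_{2} + \frac{12}{5} e_{3} - \frac{105}{8} e_{1} e_{2} - \frac{2}{5} e_{1} e_{3} + \frac{8}{15} e_{2} e_{3} + \frac{3}{2} e_{1} e_{2} e_{3}
second term: 9 - \frac{232}{15} e_{1} - \frac{19}{4} e_{2} - \frac{12}{5} e_{3} - \frac{87}{8} e_{1} e_{2} + \frac{2}{5} e_{1} e_{3} - \frac{88}{15} e_{2} e_{3} + \frac{3}{2} e_{1} e_{2} e_{3}
Answer: -\frac{16}{15} e_{1} + \frac{27}{2} e_{2} + \frac{24}{5} e_{3} - \frac{9}{4} e_{1} e_{2} - \frac{4}{5} e_{1} e_{3} + \frac{32}{5} e_{2} e_{3}


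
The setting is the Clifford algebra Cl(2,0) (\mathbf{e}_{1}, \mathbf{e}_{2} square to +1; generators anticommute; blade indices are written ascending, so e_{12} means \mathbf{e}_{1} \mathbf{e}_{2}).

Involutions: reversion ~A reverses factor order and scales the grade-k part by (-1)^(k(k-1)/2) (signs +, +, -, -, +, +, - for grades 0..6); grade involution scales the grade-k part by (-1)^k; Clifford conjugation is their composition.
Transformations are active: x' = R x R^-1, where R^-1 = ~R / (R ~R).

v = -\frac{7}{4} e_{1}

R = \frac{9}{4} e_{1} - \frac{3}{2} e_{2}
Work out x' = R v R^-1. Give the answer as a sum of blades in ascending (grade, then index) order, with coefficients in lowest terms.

~R = \frac{9}{4} e_{1} - \frac{3}{2} e_{2}, and R ~R = \frac{117}{16}, so R^-1 = ~R / (\frac{117}{16}).
R v = -\frac{63}{16} - \frac{21}{8} e_{12}
Answer: -\frac{35}{52} e_{1} + \frac{21}{13} e_{2}


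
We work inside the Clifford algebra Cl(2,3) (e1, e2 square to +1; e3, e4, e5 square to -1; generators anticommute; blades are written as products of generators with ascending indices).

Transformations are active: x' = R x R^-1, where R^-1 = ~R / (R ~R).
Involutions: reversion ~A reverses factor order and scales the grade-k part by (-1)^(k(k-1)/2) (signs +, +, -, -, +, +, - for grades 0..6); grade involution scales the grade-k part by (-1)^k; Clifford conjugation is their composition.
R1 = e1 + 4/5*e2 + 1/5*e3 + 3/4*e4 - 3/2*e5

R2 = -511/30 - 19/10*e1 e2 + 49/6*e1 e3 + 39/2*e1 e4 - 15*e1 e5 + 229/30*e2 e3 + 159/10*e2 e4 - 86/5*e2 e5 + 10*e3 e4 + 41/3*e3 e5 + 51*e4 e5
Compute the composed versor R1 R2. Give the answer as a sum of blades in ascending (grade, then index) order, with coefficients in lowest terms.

Distribute over the terms of R1 (each basis-blade product reordered to ascending indices, repeated generators contracted through their squares):
(e1) R2 = -511/30*e1 - 19/10*e2 + 49/6*e3 + 39/2*e4 - 15*e5 + 229/30*e1 e2 e3 + 159/10*e1 e2 e4 - 86/5*e1 e2 e5 + 10*e1 e3 e4 + 41/3*e1 e3 e5 + 51*e1 e4 e5
(4/5*e2) R2 = 38/25*e1 - 1022/75*e2 + 458/75*e3 + 318/25*e4 - 344/25*e5 - 98/15*e1 e2 e3 - 78/5*e1 e2 e4 + 12*e1 e2 e5 + 8*e2 e3 e4 + 164/15*e2 e3 e5 + 204/5*e2 e4 e5
(1/5*e3) R2 = 49/30*e1 + 229/150*e2 - 511/150*e3 - 2*e4 - 41/15*e5 - 19/50*e1 e2 e3 - 39/10*e1 e3 e4 + 3*e1 e3 e5 - 159/50*e2 e3 e4 + 86/25*e2 e3 e5 + 51/5*e3 e4 e5
(3/4*e4) R2 = 117/8*e1 + 477/40*e2 + 15/2*e3 - 511/40*e4 - 153/4*e5 - 57/40*e1 e2 e4 + 49/8*e1 e3 e4 + 45/4*e1 e4 e5 + 229/40*e2 e3 e4 + 129/10*e2 e4 e5 - 41/4*e3 e4 e5
(-3/2*e5) R2 = 45/2*e1 + 129/5*e2 - 41/2*e3 - 153/2*e4 + 511/20*e5 + 57/20*e1 e2 e5 - 49/4*e1 e3 e5 - 117/4*e1 e4 e5 - 229/20*e2 e3 e5 - 477/20*e2 e4 e5 - 15*e3 e4 e5
Summing the partial products and collecting blades:
Answer: 4649/200*e1 + 949/40*e2 - 32/15*e3 - 11811/200*e4 - 6629/150*e5 + 18/25*e1 e2 e3 - 9/8*e1 e2 e4 - 47/20*e1 e2 e5 + 489/40*e1 e3 e4 + 53/12*e1 e3 e5 + 33*e1 e4 e5 + 2109/200*e2 e3 e4 + 877/300*e2 e3 e5 + 597/20*e2 e4 e5 - 301/20*e3 e4 e5


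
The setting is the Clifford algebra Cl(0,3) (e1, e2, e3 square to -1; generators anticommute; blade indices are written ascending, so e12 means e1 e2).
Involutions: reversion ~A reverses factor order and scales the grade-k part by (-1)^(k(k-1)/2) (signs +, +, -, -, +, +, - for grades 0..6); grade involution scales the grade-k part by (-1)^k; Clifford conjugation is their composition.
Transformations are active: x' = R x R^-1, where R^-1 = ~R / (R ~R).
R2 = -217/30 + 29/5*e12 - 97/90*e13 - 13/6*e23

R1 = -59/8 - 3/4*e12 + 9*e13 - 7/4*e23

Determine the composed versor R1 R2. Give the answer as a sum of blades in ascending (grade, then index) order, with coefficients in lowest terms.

Distribute over the terms of R1 (each basis-blade product reordered to ascending indices, repeated generators contracted through their squares):
(-59/8) R2 = 12803/240 - 1711/40*e12 + 5723/720*e13 + 767/48*e23
(-3/4*e12) R2 = 87/20 + 217/40*e12 - 13/8*e13 + 97/120*e23
(9*e13) R2 = 97/10 - 39/2*e12 - 651/10*e13 - 261/5*e23
(-7/4*e23) R2 = -91/24 - 679/360*e12 - 203/20*e13 + 1519/120*e23
Summing the partial products and collecting blades:
Answer: 3053/48 - 4229/72*e12 - 49627/720*e13 - 5461/240*e23


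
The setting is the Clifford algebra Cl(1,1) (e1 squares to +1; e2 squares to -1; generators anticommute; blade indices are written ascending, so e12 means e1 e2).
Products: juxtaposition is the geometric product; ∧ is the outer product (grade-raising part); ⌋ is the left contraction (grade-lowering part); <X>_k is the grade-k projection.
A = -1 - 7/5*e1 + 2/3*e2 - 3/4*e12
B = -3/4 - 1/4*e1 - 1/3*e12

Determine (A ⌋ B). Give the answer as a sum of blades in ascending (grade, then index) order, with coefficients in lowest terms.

step 1: 27/20 + 1/36*e1 + 7/15*e2 + 1/3*e12
Answer: 27/20 + 1/36*e1 + 7/15*e2 + 1/3*e12


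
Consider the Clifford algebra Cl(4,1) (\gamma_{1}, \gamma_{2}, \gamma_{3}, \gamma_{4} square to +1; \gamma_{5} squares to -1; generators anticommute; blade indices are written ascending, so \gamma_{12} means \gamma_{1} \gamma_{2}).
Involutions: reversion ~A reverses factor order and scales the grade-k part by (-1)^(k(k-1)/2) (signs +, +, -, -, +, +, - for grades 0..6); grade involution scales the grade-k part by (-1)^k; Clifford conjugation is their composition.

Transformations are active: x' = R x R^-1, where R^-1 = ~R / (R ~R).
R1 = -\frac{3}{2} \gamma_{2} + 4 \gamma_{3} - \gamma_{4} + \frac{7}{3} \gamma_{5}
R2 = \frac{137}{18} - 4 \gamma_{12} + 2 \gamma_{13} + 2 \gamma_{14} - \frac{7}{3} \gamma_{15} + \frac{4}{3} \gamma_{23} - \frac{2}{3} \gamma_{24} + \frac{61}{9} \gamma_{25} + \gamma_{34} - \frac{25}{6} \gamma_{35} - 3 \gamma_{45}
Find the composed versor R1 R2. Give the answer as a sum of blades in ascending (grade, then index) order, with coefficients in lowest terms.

Distribute over the terms of R1 (each basis-blade product reordered to ascending indices, repeated generators contracted through their squares):
(-\frac{3}{2} \gamma_{2}) R2 = -6 \gamma_{1} - \frac{137}{12} \gamma_{2} - 2 \gamma_{3} + \gamma_{4} - \frac{61}{6} \gamma_{5} + 3 \gamma_{123} + 3 \gamma_{124} - \frac{7}{2} \gamma_{125} - \frac{3}{2} \gamma_{234} + \frac{25}{4} \gamma_{235} + \frac{9}{2} \gamma_{245}
(4 \gamma_{3}) R2 = -8 \gamma_{1} - \frac{16}{3} \gamma_{2} + \frac{274}{9} \gamma_{3} + 4 \gamma_{4} - \frac{50}{3} \gamma_{5} - 16 \gamma_{123} - 8 \gamma_{134} + \frac{28}{3} \gamma_{135} + \frac{8}{3} \gamma_{234} - \frac{244}{9} \gamma_{235} - 12 \gamma_{345}
(-\gamma_{4}) R2 = 2 \gamma_{1} - \frac{2}{3} \gamma_{2} + \gamma_{3} - \frac{137}{18} \gamma_{4} + 3 \gamma_{5} + 4 \gamma_{124} - 2 \gamma_{134} - \frac{7}{3} \gamma_{145} - \frac{4}{3} \gamma_{234} + \frac{61}{9} \gamma_{245} - \frac{25}{6} \gamma_{345}
(\frac{7}{3} \gamma_{5}) R2 = -\frac{49}{9} \gamma_{1} + \frac{427}{27} \gamma_{2} - \frac{175}{18} \gamma_{3} - 7 \gamma_{4} + \frac{959}{54} \gamma_{5} - \frac{28}{3} \gamma_{125} + \frac{14}{3} \gamma_{135} + \frac{14}{3} \gamma_{145} + \frac{28}{9} \gamma_{235} - \frac{14}{9} \gamma_{245} + \frac{7}{3} \gamma_{345}
Summing the partial products and collecting blades:
Answer: -\frac{157}{9} \gamma_{1} - \frac{173}{108} \gamma_{2} + \frac{355}{18} \gamma_{3} - \frac{173}{18} \gamma_{4} - \frac{164}{27} \gamma_{5} - 13 \gamma_{123} + 7 \gamma_{124} - \frac{77}{6} \gamma_{125} - 10 \gamma_{134} + 14 \gamma_{135} + \frac{7}{3} \gamma_{145} - \frac{1}{6} \gamma_{234} - \frac{71}{4} \gamma_{235} + \frac{175}{18} \gamma_{245} - \frac{83}{6} \gamma_{345}


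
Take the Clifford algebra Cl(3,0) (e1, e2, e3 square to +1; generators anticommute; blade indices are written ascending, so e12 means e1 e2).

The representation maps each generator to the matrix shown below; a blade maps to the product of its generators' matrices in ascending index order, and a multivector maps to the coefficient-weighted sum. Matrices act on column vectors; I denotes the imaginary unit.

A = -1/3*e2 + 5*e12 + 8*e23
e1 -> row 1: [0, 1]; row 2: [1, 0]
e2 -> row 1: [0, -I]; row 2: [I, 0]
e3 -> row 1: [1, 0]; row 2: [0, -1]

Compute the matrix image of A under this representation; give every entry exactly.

Bivector images (products of the table entries): rho(e12) = rho(e1)rho(e2) = row 1: [I, 0]; row 2: [0, -I]; rho(e23) = rho(e2)rho(e3) = row 1: [0, I]; row 2: [I, 0].
M = (-1/3)*rho(e2) + (5)*rho(e12) + (8)*rho(e23), summed entrywise:
Answer: row 1: [5*I, 25*I/3]; row 2: [23*I/3, -5*I]


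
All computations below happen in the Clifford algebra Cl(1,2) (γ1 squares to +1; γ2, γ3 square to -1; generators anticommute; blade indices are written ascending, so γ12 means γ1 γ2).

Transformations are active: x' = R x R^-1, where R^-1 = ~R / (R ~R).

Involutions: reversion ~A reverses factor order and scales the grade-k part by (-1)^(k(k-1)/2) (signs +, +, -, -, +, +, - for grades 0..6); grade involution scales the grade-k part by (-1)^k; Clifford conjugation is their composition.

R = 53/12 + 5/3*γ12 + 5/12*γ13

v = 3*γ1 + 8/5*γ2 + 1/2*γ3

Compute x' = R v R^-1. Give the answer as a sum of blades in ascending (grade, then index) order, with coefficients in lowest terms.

~R = 53/12 - 5/3*γ12 - 5/12*γ13, and R ~R = 149/9, so R^-1 = ~R / (149/9).
R v = 83/8*γ1 + 31/15*γ2 + 23/24*γ3 + 1/6*γ123
Answer: 6045/2384*γ1 - 1457/2980*γ2 - 53/2384*γ3


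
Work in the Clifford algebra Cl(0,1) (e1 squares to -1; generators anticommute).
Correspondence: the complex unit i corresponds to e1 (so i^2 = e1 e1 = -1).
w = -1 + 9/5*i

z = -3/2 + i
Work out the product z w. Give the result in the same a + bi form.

In blades: z = -3/2 + e1, w = -1 + 9/5*e1.
Distribute z over w term by term (generator squares from the signature, products reordered to ascending indices): (-3/2)*w = 3/2 - 27/10*e1; (e1)*w = -9/5 - e1.
Sum: -3/10 - 37/10*e1; translating back through the correspondence:
Answer: -3/10 - 37/10*i


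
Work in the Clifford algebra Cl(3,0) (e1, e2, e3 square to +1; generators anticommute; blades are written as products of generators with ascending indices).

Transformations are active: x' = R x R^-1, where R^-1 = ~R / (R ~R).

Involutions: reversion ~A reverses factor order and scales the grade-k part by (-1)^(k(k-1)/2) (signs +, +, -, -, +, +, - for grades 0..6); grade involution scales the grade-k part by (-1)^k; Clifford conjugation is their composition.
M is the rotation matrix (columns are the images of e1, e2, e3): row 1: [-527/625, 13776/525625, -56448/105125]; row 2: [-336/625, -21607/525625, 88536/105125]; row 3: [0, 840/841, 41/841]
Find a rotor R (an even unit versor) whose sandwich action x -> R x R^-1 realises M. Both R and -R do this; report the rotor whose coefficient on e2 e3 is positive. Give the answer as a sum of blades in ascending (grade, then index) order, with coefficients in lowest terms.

Method: write R = a + b12*e1 e2 + b13*e1 e3 + b23*e2 e3 with a^2 + b12^2 + b13^2 + b23^2 = 1 (so R^-1 = ~R). Expanding the columns R e_j ~R gives tr M = 4a^2 - 1 and, from the antisymmetric part, M21 - M12 = -4a*b12, M13 - M31 = 4a*b13, M32 - M23 = -4a*b23.
Here tr M = -439189/525625, so a^2 = (1 + tr M)/4 = 21609/525625 and a = ±147/725. Taking a = 147/725: M21 - M12 = -296352/525625, M13 - M31 = -56448/105125, M32 - M23 = 16464/105125, giving b12 = 504/725, b13 = -96/145, b23 = -28/145, i.e. R = 147/725 + 504/725*e1 e2 - 96/145*e1 e3 - 28/145*e2 e3.
Its e2 e3 coefficient is negative, so report the other preimage -R.
Answer: -147/725 - 504/725*e1 e2 + 96/145*e1 e3 + 28/145*e2 e3. Why the constraint matters: R and -R act identically through the sandwich — M has trace -439189/525625 either way — so only the sign condition on e2 e3 picks one of the two preimages.


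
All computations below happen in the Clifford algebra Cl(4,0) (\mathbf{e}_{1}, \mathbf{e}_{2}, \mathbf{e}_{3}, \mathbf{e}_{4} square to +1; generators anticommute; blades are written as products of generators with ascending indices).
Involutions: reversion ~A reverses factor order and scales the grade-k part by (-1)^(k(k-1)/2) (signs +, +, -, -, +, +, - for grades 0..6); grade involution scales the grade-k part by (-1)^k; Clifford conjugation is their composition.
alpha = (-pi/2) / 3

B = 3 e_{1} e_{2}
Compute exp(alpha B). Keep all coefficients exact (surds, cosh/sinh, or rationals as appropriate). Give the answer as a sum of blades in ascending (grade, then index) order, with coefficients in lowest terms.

B^2 = (3)^2*(e_{1} e_{2})^2 = 9*(-1) = -9 (a basis 2-blade squares to minus the product of its generators' squares).
B^2 = -9 — since the square is negative, the closed form is circular: l = 3, alpha*l = - \frac{\pi}{2}, so exp(alpha B) = cos(- \frac{\pi}{2}) + (sin(- \frac{\pi}{2})/3)*B = 0 + (- \frac{1}{3})*B.
Answer: -e_{1} e_{2}


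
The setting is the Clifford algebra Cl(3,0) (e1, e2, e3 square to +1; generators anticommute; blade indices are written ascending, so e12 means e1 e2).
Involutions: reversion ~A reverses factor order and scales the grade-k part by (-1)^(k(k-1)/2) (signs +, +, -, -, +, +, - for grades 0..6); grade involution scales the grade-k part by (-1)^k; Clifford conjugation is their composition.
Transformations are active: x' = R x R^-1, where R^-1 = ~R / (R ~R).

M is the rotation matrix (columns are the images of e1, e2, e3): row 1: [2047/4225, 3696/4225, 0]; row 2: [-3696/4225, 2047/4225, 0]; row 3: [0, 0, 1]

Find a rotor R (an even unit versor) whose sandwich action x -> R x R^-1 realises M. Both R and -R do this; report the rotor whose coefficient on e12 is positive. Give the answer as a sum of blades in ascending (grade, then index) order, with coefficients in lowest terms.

Method: write R = a + b12*e12 + b13*e13 + b23*e23 with a^2 + b12^2 + b13^2 + b23^2 = 1 (so R^-1 = ~R). Expanding the columns R e_j ~R gives tr M = 4a^2 - 1 and, from the antisymmetric part, M21 - M12 = -4a*b12, M13 - M31 = 4a*b13, M32 - M23 = -4a*b23.
Here tr M = 8319/4225, so a^2 = (1 + tr M)/4 = 3136/4225 and a = ±56/65. Taking a = 56/65: M21 - M12 = -7392/4225, M13 - M31 = 0, M32 - M23 = 0, giving b12 = 33/65, b13 = 0, b23 = 0, i.e. R = 56/65 + 33/65*e12.
Its e12 coefficient is already positive.
Answer: 56/65 + 33/65*e12. Uniqueness: Spin(3) -> SO(3) maps R and -R to the same rotation of trace 8319/4225; fixing the sign of the e12 coefficient removes the ambiguity.


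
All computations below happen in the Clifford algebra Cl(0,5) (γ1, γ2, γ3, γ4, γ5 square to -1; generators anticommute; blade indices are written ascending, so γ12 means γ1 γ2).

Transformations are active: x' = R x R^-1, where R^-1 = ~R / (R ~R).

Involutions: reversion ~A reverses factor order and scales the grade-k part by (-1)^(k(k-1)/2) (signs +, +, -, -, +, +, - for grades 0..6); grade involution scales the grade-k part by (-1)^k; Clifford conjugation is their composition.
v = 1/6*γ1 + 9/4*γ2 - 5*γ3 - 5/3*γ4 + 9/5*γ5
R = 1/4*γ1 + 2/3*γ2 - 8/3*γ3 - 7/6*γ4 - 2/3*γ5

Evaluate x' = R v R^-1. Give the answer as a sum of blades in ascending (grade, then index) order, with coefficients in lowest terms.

~R = 1/4*γ1 + 2/3*γ2 - 8/3*γ3 - 7/6*γ4 - 2/3*γ5, and R ~R = -1357/144, so R^-1 = ~R / (-1357/144).
R v = -5623/360 + 65/144*γ12 - 29/36*γ13 - 2/9*γ14 + 101/180*γ15 + 8/3*γ23 + 109/72*γ24 + 27/10*γ25 - 25/18*γ34 - 122/15*γ35 - 289/90*γ45
Answer: 26953/40710*γ1 - 3259/81420*γ2 - 78161/20355*γ3 - 44797/20355*γ4 - 81623/20355*γ5


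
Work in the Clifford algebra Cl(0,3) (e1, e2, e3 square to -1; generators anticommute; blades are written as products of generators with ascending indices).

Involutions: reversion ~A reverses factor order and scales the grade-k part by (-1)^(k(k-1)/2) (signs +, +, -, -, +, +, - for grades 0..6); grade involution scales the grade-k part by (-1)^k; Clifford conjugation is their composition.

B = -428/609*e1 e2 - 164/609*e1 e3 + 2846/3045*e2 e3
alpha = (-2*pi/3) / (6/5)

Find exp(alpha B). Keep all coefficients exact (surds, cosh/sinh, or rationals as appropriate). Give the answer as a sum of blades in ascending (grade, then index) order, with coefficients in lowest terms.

B^2 term by term: the squares give (-428/609)^2*(e1 e2)^2 + (-164/609)^2*(e1 e3)^2 + (2846/3045)^2*(e2 e3)^2 = 183184/370881*(-1) + 26896/370881*(-1) + 8099716/9272025*(-1) = -36/25 (each basis 2-blade squares to minus the product of its generators' squares); cross terms between blades sharing an index anticommute and cancel. So B^2 = -36/25.
B^2 = -36/25 — B^2 < 0, so the exponential closes trigonometrically: l = 6/5, alpha*l = -2*pi/3, so exp(alpha B) = cos(-2*pi/3) + (sin(-2*pi/3)/(6/5))*B = -1/2 + (-5*sqrt(3)/12)*B.
Answer: -1/2 + 535*sqrt(3)/1827*e1 e2 + 205*sqrt(3)/1827*e1 e3 - 1423*sqrt(3)/3654*e2 e3


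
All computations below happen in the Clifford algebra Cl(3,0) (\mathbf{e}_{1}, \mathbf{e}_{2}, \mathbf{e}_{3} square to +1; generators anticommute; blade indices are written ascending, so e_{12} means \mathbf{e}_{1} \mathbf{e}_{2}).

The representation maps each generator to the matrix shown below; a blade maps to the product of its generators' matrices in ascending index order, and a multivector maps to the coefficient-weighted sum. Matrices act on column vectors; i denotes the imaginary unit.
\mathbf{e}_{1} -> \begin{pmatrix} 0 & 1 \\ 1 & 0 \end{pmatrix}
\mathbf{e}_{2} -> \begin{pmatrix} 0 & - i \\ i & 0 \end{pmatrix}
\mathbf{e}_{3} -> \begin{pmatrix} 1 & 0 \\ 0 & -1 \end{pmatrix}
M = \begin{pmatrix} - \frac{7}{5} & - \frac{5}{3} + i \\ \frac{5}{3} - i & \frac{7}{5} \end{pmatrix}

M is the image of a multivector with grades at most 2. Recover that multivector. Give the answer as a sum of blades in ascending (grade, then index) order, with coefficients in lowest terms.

Method: 1, rho(e_{1}), rho(e_{2}), rho(e_{3}) form a trace-orthogonal basis of the 2x2 complex matrices (tr(X Y) = 2 if X = Y, else 0), so M = m0*1 + m1*rho(e_{1}) + m2*rho(e_{2}) + m3*rho(e_{3}) with m0 = tr(M)/2 = 0, m1 = tr(M rho(e_{1}))/2 = 0, m2 = tr(M rho(e_{2}))/2 = -1 - \frac{5 i}{3}, m3 = tr(M rho(e_{3}))/2 = - \frac{7}{5}.
Multiplying table entries, the bivector images are rho(e_{12}) = i*rho(e_{3}), rho(e_{13}) = -i*rho(e_{2}), rho(e_{23}) = i*rho(e_{1}); with real blade coefficients the real parts of m0..m3 are the coefficients of 1, e_{1}, e_{2}, e_{3} and the imaginary parts give the bivectors (e_{23}: Im m1, e_{13}: -Im m2, e_{12}: Im m3).
Answer: -e_{2} - \frac{7}{5} e_{3} + \frac{5}{3} e_{13}
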